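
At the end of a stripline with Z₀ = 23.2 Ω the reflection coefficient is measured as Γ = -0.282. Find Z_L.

Z_L = Z_0·(1 + Γ)/(1 − Γ) = 23.2·(0.718)/(1.28)

Z_L ≈ 13 Ω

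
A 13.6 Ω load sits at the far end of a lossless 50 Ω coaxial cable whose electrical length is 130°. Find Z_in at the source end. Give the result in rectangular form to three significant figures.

Z_in ≈ 29.8 − j49.9 Ω

tan(βl) = tan(130°) = -1.19
Z_in = Z_0·(Z_L + jZ_0·tanβl)/(Z_0 + jZ_L·tanβl)
     = 50·(13.6 − j59.6)/(50 − j16.2)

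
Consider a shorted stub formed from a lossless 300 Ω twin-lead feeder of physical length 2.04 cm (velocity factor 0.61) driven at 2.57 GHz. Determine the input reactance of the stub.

λ = v/f = 0.61·c / 2.57 GHz = 0.0712 m
βl = 2π·l/λ = 2π × 0.286 = 103°
tan(βl) = -4.28
For a shorted stub, Z_in = jZ_0·tan(βl)

X_in ≈ -1290 Ω (capacitive)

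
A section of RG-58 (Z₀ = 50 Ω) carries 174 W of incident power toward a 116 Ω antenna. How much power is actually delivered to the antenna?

P_delivered ≈ 146 W

Γ = (116 − 50)/(116 + 50) = 0.398
|Γ|² = 0.158
P_refl = |Γ|²·P_inc = 27.5 W, P_del = (1 − |Γ|²)·P_inc = 146 W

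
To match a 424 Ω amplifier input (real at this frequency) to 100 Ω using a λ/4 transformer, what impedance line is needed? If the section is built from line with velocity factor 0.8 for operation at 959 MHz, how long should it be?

Z_qwt ≈ 206 Ω; length ≈ 6.26 cm

Z_qwt = √(Z_0·R_L) = √(100 × 424) = √42400
λ = 0.8·c/f = 0.25 m, so l = λ/4 = 0.0626 m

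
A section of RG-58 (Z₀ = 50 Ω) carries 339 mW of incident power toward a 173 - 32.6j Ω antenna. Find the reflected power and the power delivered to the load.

P_reflected ≈ 108 mW; P_delivered ≈ 231 mW

|Γ| = |(123 − j32.6)/(223 − j32.6)| = 0.565
|Γ|² = 0.319
P_refl = |Γ|²·P_inc = 108 mW, P_del = (1 − |Γ|²)·P_inc = 231 mW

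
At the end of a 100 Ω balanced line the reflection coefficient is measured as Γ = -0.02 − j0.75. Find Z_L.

Z_L = Z_0·(1 + Γ)/(1 − Γ) = 100·(0.98 − j0.75)/(1.02 + j0.75)

Z_L ≈ 27.3 − j93.6 Ω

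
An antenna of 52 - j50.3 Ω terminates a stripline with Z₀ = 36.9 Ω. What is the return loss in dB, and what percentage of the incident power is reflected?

RL ≈ 5.78 dB; 26.4% of incident power reflected

Γ = (15.1 − j50.3)/(88.9 − j50.3), |Γ| = 0.514
RL = −20·log₁₀(0.514) = 5.78 dB
P_refl/P_inc = |Γ|² = 0.264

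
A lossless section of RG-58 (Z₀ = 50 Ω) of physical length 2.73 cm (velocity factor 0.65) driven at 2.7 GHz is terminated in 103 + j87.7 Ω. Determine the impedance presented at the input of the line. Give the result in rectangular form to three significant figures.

Z_in ≈ 17.8 + j27.8 Ω

λ = v/f = 0.65·c / 2.7 GHz = 0.0722 m
βl = 2π·l/λ = 2π × 0.378 = 136°
tan(βl) = tan(136°) = -0.963
Z_in = Z_0·(Z_L + jZ_0·tanβl)/(Z_0 + jZ_L·tanβl)
     = 50·(103 + j39.6)/(134 − j99.2)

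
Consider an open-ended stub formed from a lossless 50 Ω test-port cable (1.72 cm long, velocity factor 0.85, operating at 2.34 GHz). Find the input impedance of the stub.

Z_in ≈ −j32.7 Ω

λ = v/f = 0.85·c / 2.34 GHz = 0.109 m
βl = 2π·l/λ = 2π × 0.158 = 56.8°
tan(βl) = 1.53
For an open-ended stub, Z_in = −jZ_0·cot(βl) = −jZ_0/tan(βl)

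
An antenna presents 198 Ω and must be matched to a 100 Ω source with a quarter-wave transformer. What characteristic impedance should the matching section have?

Z_qwt = √(Z_0·R_L) = √(100 × 198) = √19800

Z_qwt ≈ 141 Ω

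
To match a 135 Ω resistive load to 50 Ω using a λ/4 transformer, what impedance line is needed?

Z_qwt ≈ 82.2 Ω

Z_qwt = √(Z_0·R_L) = √(50 × 135) = √6750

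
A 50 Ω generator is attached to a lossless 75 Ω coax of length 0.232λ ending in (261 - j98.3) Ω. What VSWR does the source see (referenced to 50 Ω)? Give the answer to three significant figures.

βl = 2π × 0.232 = 83.5°
tan(βl) = 8.8
Z_in = Z_0·(Z_L + jZ_0·tanβl)/(Z_0 + jZ_L·tanβl) = 18.7 − j0.866 Ω
Γ_s = (Z_in − Z_s)/(Z_in + Z_s) = (-31.3 − j0.866)/(68.7 − j0.866), |Γ_s| = 0.456
VSWR = (1 + |Γ_s|)/(1 − |Γ_s|)

VSWR ≈ 2.68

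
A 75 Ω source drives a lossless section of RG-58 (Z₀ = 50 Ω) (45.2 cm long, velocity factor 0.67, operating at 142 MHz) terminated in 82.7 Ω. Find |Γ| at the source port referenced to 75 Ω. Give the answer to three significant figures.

λ = v/f = 0.67·c / 142 MHz = 1.42 m
βl = 2π·l/λ = 2π × 0.319 = 115°
tan(βl) = -2.15
Z_in = Z_0·(Z_L + jZ_0·tanβl)/(Z_0 + jZ_L·tanβl) = 34.1 + j13.7 Ω
Γ_s = (Z_in − Z_s)/(Z_in + Z_s) = (-40.9 + j13.7)/(109 + j13.7), |Γ_s| = 0.392

|Γ| ≈ 0.392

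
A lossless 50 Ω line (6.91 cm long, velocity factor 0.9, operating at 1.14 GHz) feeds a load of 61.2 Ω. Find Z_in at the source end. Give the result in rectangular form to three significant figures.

λ = v/f = 0.9·c / 1.14 GHz = 0.237 m
βl = 2π·l/λ = 2π × 0.292 = 105°
tan(βl) = tan(105°) = -3.72
Z_in = Z_0·(Z_L + jZ_0·tanβl)/(Z_0 + jZ_L·tanβl)
     = 50·(61.2 − j186)/(50 − j228)

Z_in ≈ 41.8 + j4.26 Ω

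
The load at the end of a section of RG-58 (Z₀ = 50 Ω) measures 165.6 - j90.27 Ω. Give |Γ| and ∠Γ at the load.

Γ = (Z_L − Z_0)/(Z_L + Z_0) = (115.6 − j90.27)/(215.6 − j90.27)
|Γ| = 147/234 = 0.628

Γ ≈ 0.628 ∠ -15.3°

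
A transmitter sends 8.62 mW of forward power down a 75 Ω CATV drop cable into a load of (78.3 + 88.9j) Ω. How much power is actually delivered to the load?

|Γ| = |(3.3 + j88.9)/(153.3 + j88.9)| = 0.502
|Γ|² = 0.252
P_refl = |Γ|²·P_inc = 2.17 mW, P_del = (1 − |Γ|²)·P_inc = 6.45 mW

P_delivered ≈ 6.45 mW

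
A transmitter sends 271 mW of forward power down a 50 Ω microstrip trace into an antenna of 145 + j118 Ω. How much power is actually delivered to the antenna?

P_delivered ≈ 151 mW

|Γ| = |(95 + j118)/(195 + j118)| = 0.665
|Γ|² = 0.442
P_refl = |Γ|²·P_inc = 120 mW, P_del = (1 − |Γ|²)·P_inc = 151 mW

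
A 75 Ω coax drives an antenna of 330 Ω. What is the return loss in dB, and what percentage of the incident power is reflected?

Γ = (330 − 75)/(330 + 75) = 0.63
RL = −20·log₁₀(0.63) = 4.02 dB
P_refl/P_inc = |Γ|² = 0.396

RL ≈ 4.02 dB; 39.6% of incident power reflected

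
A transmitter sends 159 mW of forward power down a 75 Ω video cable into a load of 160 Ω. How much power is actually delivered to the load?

P_delivered ≈ 138 mW

Γ = (160 − 75)/(160 + 75) = 0.362
|Γ|² = 0.131
P_refl = |Γ|²·P_inc = 20.8 mW, P_del = (1 − |Γ|²)·P_inc = 138 mW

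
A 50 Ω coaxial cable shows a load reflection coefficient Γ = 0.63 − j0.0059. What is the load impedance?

Z_L ≈ 220 − j4.31 Ω

Z_L = Z_0·(1 + Γ)/(1 − Γ) = 50·(1.63 − j0.0059)/(0.37 + j0.0059)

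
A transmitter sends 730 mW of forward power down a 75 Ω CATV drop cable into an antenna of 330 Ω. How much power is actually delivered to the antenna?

P_delivered ≈ 441 mW

Γ = (330 − 75)/(330 + 75) = 0.63
|Γ|² = 0.396
P_refl = |Γ|²·P_inc = 289 mW, P_del = (1 − |Γ|²)·P_inc = 441 mW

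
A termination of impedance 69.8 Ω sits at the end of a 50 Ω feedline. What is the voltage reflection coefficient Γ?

Γ = 0.165

Γ = (Z_L − Z_0)/(Z_L + Z_0) = (69.8 − 50)/(69.8 + 50) = 19.8/119.8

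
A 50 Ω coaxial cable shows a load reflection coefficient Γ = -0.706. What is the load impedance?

Z_L ≈ 8.62 Ω

Z_L = Z_0·(1 + Γ)/(1 − Γ) = 50·(0.294)/(1.71)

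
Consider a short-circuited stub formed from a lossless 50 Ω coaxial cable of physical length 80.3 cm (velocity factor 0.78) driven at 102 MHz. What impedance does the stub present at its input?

λ = v/f = 0.78·c / 102 MHz = 2.29 m
βl = 2π·l/λ = 2π × 0.35 = 126°
tan(βl) = -1.38
For a short-circuited stub, Z_in = jZ_0·tan(βl)

Z_in ≈ −j68.8 Ω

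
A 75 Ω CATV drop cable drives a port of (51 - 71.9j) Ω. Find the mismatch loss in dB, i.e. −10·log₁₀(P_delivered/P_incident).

Γ = (-24 − j71.9)/(126 − j71.9), |Γ| = 0.523
|Γ|² = 0.273, so P_del/P_inc = 1 − |Γ|² = 0.727
ML = −10·log₁₀(1 − |Γ|²)

mismatch loss ≈ 1.38 dB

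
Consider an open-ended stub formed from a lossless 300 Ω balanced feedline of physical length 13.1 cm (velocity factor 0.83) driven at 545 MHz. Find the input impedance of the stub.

λ = v/f = 0.83·c / 545 MHz = 0.457 m
βl = 2π·l/λ = 2π × 0.287 = 103°
tan(βl) = -4.26
For an open-ended stub, Z_in = −jZ_0·cot(βl) = −jZ_0/tan(βl)

Z_in ≈ +j70.5 Ω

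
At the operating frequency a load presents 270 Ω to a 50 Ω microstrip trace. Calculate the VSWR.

VSWR ≈ 5.4

For a purely resistive load, VSWR = R_L/Z_0 or Z_0/R_L (whichever > 1) = 270/50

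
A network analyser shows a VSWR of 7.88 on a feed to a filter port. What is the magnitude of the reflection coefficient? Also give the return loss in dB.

|Γ| ≈ 0.775; return loss ≈ 2.22 dB

|Γ| = (S − 1)/(S + 1) = (7.88 − 1)/(7.88 + 1) = 6.88/8.88
RL = −20·log₁₀|Γ| = −20·log₁₀(0.775)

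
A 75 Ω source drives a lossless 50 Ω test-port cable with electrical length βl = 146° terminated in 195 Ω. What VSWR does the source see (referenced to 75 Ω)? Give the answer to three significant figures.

tan(βl) = -0.675
Z_in = Z_0·(Z_L + jZ_0·tanβl)/(Z_0 + jZ_L·tanβl) = 35.8 + j60.5 Ω
Γ_s = (Z_in − Z_s)/(Z_in + Z_s) = (-39.2 + j60.5)/(111 + j60.5), |Γ_s| = 0.571
VSWR = (1 + |Γ_s|)/(1 − |Γ_s|)

VSWR ≈ 3.66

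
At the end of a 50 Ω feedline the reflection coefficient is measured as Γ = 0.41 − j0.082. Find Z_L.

Z_L = Z_0·(1 + Γ)/(1 − Γ) = 50·(1.41 − j0.082)/(0.59 + j0.082)

Z_L ≈ 116 − j23.1 Ω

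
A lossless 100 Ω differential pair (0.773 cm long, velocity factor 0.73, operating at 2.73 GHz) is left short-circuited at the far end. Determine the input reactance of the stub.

X_in ≈ 69.2 Ω (inductive)

λ = v/f = 0.73·c / 2.73 GHz = 0.0802 m
βl = 2π·l/λ = 2π × 0.0964 = 34.7°
tan(βl) = 0.692
For a short-circuited stub, Z_in = jZ_0·tan(βl)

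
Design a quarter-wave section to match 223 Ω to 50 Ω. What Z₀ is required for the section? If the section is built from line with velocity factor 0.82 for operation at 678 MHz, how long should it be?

Z_qwt ≈ 106 Ω; length ≈ 9.07 cm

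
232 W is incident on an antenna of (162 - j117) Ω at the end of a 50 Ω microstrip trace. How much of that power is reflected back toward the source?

|Γ| = |(112 − j117)/(212 − j117)| = 0.669
|Γ|² = 0.447
P_refl = |Γ|²·P_inc = 104 W, P_del = (1 − |Γ|²)·P_inc = 128 W

P_reflected ≈ 104 W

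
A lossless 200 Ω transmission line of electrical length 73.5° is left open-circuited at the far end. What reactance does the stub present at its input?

tan(βl) = 3.38
For an open-circuited stub, Z_in = −jZ_0·cot(βl) = −jZ_0/tan(βl)

X_in ≈ -59.2 Ω (capacitive)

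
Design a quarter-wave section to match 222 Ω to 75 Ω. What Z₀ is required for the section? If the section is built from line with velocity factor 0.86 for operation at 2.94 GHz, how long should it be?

Z_qwt ≈ 129 Ω; length ≈ 2.19 cm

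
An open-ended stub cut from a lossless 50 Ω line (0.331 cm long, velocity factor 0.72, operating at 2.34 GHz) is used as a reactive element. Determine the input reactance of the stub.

X_in ≈ -218 Ω (capacitive)

λ = v/f = 0.72·c / 2.34 GHz = 0.0923 m
βl = 2π·l/λ = 2π × 0.0359 = 12.9°
tan(βl) = 0.229
For an open-ended stub, Z_in = −jZ_0·cot(βl) = −jZ_0/tan(βl)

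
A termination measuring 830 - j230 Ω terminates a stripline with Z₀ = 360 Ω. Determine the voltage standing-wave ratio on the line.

VSWR ≈ 2.52

Γ = (Z_L − Z_0)/(Z_L + Z_0) = (470 − j230)/(1190 − j230)
|Γ| = 523/1210 = 0.432
VSWR = (1 + |Γ|)/(1 − |Γ|) = 1.43/0.568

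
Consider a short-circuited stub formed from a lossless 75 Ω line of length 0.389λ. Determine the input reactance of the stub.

X_in ≈ -62.8 Ω (capacitive)

βl = 2π × 0.389 = 140°
tan(βl) = -0.838
For a short-circuited stub, Z_in = jZ_0·tan(βl)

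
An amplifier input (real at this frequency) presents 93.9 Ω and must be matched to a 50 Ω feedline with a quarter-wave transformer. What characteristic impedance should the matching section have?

Z_qwt = √(Z_0·R_L) = √(50 × 93.9) = √4695

Z_qwt ≈ 68.5 Ω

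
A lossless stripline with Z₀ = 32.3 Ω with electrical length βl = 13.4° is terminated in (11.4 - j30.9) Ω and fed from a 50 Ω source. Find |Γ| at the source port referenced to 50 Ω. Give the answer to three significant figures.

|Γ| ≈ 0.758

tan(βl) = 0.238
Z_in = Z_0·(Z_L + jZ_0·tanβl)/(Z_0 + jZ_L·tanβl) = 7.95 − j19.4 Ω
Γ_s = (Z_in − Z_s)/(Z_in + Z_s) = (-42 − j19.4)/(58 − j19.4), |Γ_s| = 0.758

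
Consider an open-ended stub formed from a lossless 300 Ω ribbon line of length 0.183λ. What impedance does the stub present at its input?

βl = 2π × 0.183 = 65.9°
tan(βl) = 2.23
For an open-ended stub, Z_in = −jZ_0·cot(βl) = −jZ_0/tan(βl)

Z_in ≈ −j134 Ω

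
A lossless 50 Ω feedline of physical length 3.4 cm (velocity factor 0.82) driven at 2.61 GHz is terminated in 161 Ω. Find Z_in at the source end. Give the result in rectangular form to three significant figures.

Z_in ≈ 24.7 + j35.3 Ω

λ = v/f = 0.82·c / 2.61 GHz = 0.0943 m
βl = 2π·l/λ = 2π × 0.361 = 130°
tan(βl) = tan(130°) = -1.2
Z_in = Z_0·(Z_L + jZ_0·tanβl)/(Z_0 + jZ_L·tanβl)
     = 50·(161 − j59.9)/(50 − j193)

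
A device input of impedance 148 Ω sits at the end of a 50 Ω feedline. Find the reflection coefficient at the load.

Γ = (Z_L − Z_0)/(Z_L + Z_0) = (148 − 50)/(148 + 50) = 98/198

Γ = 0.495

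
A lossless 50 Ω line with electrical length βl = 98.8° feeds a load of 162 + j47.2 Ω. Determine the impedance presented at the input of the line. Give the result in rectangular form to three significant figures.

Z_in ≈ 14.2 + j2.93 Ω

tan(βl) = tan(98.8°) = -6.46
Z_in = Z_0·(Z_L + jZ_0·tanβl)/(Z_0 + jZ_L·tanβl)
     = 50·(162 − j276)/(355 − j1050)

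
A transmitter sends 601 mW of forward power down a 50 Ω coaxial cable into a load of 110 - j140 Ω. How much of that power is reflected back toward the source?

P_reflected ≈ 308 mW

|Γ| = |(60 − j140)/(160 − j140)| = 0.716
|Γ|² = 0.513
P_refl = |Γ|²·P_inc = 308 mW, P_del = (1 − |Γ|²)·P_inc = 293 mW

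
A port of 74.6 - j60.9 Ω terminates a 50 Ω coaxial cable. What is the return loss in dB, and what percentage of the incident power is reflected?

Γ = (24.6 − j60.9)/(124.6 − j60.9), |Γ| = 0.474
RL = −20·log₁₀(0.474) = 6.49 dB
P_refl/P_inc = |Γ|² = 0.224

RL ≈ 6.49 dB; 22.4% of incident power reflected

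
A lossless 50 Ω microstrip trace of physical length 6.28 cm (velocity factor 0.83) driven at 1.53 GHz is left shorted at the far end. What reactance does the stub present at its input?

X_in ≈ -43.6 Ω (capacitive)

λ = v/f = 0.83·c / 1.53 GHz = 0.163 m
βl = 2π·l/λ = 2π × 0.386 = 139°
tan(βl) = -0.872
For a shorted stub, Z_in = jZ_0·tan(βl)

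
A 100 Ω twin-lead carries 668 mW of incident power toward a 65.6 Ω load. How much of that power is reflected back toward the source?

P_reflected ≈ 28.8 mW

Γ = (65.6 − 100)/(65.6 + 100) = -0.208
|Γ|² = 0.0432
P_refl = |Γ|²·P_inc = 28.8 mW, P_del = (1 − |Γ|²)·P_inc = 639 mW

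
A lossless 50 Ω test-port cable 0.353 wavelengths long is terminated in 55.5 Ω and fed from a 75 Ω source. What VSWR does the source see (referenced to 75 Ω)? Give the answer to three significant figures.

VSWR ≈ 1.56

βl = 2π × 0.353 = 127°
tan(βl) = -1.32
Z_in = Z_0·(Z_L + jZ_0·tanβl)/(Z_0 + jZ_L·tanβl) = 48.4 + j4.86 Ω
Γ_s = (Z_in − Z_s)/(Z_in + Z_s) = (-26.6 + j4.86)/(123 + j4.86), |Γ_s| = 0.219
VSWR = (1 + |Γ_s|)/(1 − |Γ_s|)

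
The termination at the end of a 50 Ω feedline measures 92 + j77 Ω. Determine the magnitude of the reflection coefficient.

Γ = (Z_L − Z_0)/(Z_L + Z_0) = (42 + j77)/(142 + j77)
|Γ| = 87.7/162

|Γ| ≈ 0.543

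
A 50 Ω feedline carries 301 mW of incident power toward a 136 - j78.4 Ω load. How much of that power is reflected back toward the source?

P_reflected ≈ 100 mW

|Γ| = |(86 − j78.4)/(186 − j78.4)| = 0.577
|Γ|² = 0.332
P_refl = |Γ|²·P_inc = 100 mW, P_del = (1 − |Γ|²)·P_inc = 201 mW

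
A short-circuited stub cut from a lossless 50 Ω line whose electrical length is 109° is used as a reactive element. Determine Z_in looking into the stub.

tan(βl) = -2.9
For a short-circuited stub, Z_in = jZ_0·tan(βl)

Z_in ≈ −j145 Ω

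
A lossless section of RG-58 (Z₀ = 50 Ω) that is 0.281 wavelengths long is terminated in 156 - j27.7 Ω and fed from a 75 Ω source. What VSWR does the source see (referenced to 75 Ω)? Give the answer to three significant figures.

VSWR ≈ 4.68

βl = 2π × 0.281 = 101°
tan(βl) = -5.07
Z_in = Z_0·(Z_L + jZ_0·tanβl)/(Z_0 + jZ_L·tanβl) = 16.4 + j11.7 Ω
Γ_s = (Z_in − Z_s)/(Z_in + Z_s) = (-58.6 + j11.7)/(91.4 + j11.7), |Γ_s| = 0.648
VSWR = (1 + |Γ_s|)/(1 − |Γ_s|)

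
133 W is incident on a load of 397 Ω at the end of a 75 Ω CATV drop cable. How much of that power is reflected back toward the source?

P_reflected ≈ 61.9 W

Γ = (397 − 75)/(397 + 75) = 0.682
|Γ|² = 0.465
P_refl = |Γ|²·P_inc = 61.9 W, P_del = (1 − |Γ|²)·P_inc = 71.1 W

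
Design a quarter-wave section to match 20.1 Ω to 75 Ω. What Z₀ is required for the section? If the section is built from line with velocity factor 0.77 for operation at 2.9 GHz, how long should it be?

Z_qwt = √(Z_0·R_L) = √(75 × 20.1) = √1508
λ = 0.77·c/f = 0.0797 m, so l = λ/4 = 0.0199 m

Z_qwt ≈ 38.8 Ω; length ≈ 1.99 cm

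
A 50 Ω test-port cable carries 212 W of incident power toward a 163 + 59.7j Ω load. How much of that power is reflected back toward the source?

|Γ| = |(113 + j59.7)/(213 + j59.7)| = 0.578
|Γ|² = 0.334
P_refl = |Γ|²·P_inc = 70.8 W, P_del = (1 − |Γ|²)·P_inc = 141 W

P_reflected ≈ 70.8 W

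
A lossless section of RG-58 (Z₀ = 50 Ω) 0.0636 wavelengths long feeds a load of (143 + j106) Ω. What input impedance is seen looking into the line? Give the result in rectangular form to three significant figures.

Z_in ≈ 115 − j108 Ω

βl = 2π × 0.0636 = 22.9°
tan(βl) = tan(22.9°) = 0.422
Z_in = Z_0·(Z_L + jZ_0·tanβl)/(Z_0 + jZ_L·tanβl)
     = 50·(143 + j127)/(5.23 + j60.4)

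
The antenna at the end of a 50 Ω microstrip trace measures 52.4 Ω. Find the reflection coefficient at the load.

Γ = 0.0234

Γ = (Z_L − Z_0)/(Z_L + Z_0) = (52.4 − 50)/(52.4 + 50) = 2.4/102.4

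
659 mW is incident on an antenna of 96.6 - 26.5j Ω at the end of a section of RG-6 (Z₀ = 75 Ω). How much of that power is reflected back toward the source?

P_reflected ≈ 25.5 mW

|Γ| = |(21.6 − j26.5)/(171.6 − j26.5)| = 0.197
|Γ|² = 0.0388
P_refl = |Γ|²·P_inc = 25.5 mW, P_del = (1 − |Γ|²)·P_inc = 633 mW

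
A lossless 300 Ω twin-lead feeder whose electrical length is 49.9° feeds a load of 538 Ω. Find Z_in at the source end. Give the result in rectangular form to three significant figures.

Z_in ≈ 234 − j143 Ω

tan(βl) = tan(49.9°) = 1.19
Z_in = Z_0·(Z_L + jZ_0·tanβl)/(Z_0 + jZ_L·tanβl)
     = 300·(538 + j356)/(300 + j639)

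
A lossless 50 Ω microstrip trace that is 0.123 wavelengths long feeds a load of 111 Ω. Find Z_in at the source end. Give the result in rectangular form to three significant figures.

βl = 2π × 0.123 = 44.3°
tan(βl) = tan(44.3°) = 0.975
Z_in = Z_0·(Z_L + jZ_0·tanβl)/(Z_0 + jZ_L·tanβl)
     = 50·(111 + j48.8)/(50 + j108)

Z_in ≈ 38.1 − j33.7 Ω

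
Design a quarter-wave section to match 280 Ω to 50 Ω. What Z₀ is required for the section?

Z_qwt ≈ 118 Ω

Z_qwt = √(Z_0·R_L) = √(50 × 280) = √14000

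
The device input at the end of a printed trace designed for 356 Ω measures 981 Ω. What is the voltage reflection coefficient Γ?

Γ = (Z_L − Z_0)/(Z_L + Z_0) = (981 − 356)/(981 + 356) = 625/1337

Γ = 0.467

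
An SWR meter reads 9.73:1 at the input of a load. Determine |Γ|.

|Γ| = (S − 1)/(S + 1) = (9.73 − 1)/(9.73 + 1) = 8.73/10.7

|Γ| ≈ 0.814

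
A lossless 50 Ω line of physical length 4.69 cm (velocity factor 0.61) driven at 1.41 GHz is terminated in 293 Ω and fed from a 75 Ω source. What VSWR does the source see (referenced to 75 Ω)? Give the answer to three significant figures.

λ = v/f = 0.61·c / 1.41 GHz = 0.13 m
βl = 2π·l/λ = 2π × 0.361 = 130°
tan(βl) = -1.19
Z_in = Z_0·(Z_L + jZ_0·tanβl)/(Z_0 + jZ_L·tanβl) = 14.3 + j40 Ω
Γ_s = (Z_in − Z_s)/(Z_in + Z_s) = (-60.7 + j40)/(89.3 + j40), |Γ_s| = 0.743
VSWR = (1 + |Γ_s|)/(1 − |Γ_s|)

VSWR ≈ 6.79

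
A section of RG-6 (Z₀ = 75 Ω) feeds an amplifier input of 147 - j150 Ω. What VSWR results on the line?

VSWR ≈ 4.28

Γ = (Z_L − Z_0)/(Z_L + Z_0) = (72 − j150)/(222 − j150)
|Γ| = 166/268 = 0.621
VSWR = (1 + |Γ|)/(1 − |Γ|) = 1.62/0.379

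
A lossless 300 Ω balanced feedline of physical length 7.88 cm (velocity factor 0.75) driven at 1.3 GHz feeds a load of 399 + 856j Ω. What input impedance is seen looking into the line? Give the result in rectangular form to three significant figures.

Z_in ≈ 124 + j448 Ω

λ = v/f = 0.75·c / 1.3 GHz = 0.173 m
βl = 2π·l/λ = 2π × 0.455 = 164°
tan(βl) = tan(164°) = -0.289
Z_in = Z_0·(Z_L + jZ_0·tanβl)/(Z_0 + jZ_L·tanβl)
     = 300·(399 + j769)/(547 − j115)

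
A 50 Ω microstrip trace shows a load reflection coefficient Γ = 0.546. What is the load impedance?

Z_L ≈ 170 Ω

Z_L = Z_0·(1 + Γ)/(1 − Γ) = 50·(1.55)/(0.454)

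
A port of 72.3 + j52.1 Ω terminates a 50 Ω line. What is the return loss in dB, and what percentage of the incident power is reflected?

RL ≈ 7.41 dB; 18.2% of incident power reflected

Γ = (22.3 + j52.1)/(122.3 + j52.1), |Γ| = 0.426
RL = −20·log₁₀(0.426) = 7.41 dB
P_refl/P_inc = |Γ|² = 0.182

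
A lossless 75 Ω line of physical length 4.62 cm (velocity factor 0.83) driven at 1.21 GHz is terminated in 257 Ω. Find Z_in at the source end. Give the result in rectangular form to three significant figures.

λ = v/f = 0.83·c / 1.21 GHz = 0.206 m
βl = 2π·l/λ = 2π × 0.225 = 80.8°
tan(βl) = tan(80.8°) = 6.19
Z_in = Z_0·(Z_L + jZ_0·tanβl)/(Z_0 + jZ_L·tanβl)
     = 75·(257 + j464)/(75 + j1590)

Z_in ≈ 22.4 − j11.1 Ω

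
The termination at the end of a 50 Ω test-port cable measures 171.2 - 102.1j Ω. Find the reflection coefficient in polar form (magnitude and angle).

Γ ≈ 0.65 ∠ -15.3°

Γ = (Z_L − Z_0)/(Z_L + Z_0) = (121.2 − j102.1)/(221.2 − j102.1)
|Γ| = 158/244 = 0.65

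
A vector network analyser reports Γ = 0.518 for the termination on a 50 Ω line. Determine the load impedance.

Z_L = Z_0·(1 + Γ)/(1 − Γ) = 50·(1.52)/(0.482)

Z_L ≈ 157 Ω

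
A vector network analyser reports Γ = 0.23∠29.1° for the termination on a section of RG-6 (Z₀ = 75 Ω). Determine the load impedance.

Z_L = Z_0·(1 + Γ)/(1 − Γ) = 75·(1.2 + j0.112)/(0.799 − j0.112)

Z_L ≈ 109 + j25.8 Ω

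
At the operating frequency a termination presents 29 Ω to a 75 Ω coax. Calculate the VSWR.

VSWR ≈ 2.59

Γ = (29 − 75)/(29 + 75) = -0.442
VSWR = (1 + 0.442)/(1 − 0.442)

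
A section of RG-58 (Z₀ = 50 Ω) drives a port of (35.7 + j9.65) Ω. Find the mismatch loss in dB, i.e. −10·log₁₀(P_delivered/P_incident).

mismatch loss ≈ 0.177 dB

Γ = (-14.3 + j9.65)/(85.7 + j9.65), |Γ| = 0.2
|Γ|² = 0.04, so P_del/P_inc = 1 − |Γ|² = 0.96
ML = −10·log₁₀(1 − |Γ|²)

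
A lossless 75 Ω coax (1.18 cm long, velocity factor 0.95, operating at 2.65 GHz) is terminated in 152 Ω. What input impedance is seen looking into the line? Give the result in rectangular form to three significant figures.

Z_in ≈ 67.3 − j50.7 Ω

λ = v/f = 0.95·c / 2.65 GHz = 0.108 m
βl = 2π·l/λ = 2π × 0.11 = 39.5°
tan(βl) = tan(39.5°) = 0.824
Z_in = Z_0·(Z_L + jZ_0·tanβl)/(Z_0 + jZ_L·tanβl)
     = 75·(152 + j61.8)/(75 + j125)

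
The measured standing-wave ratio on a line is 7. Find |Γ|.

|Γ| ≈ 0.75

|Γ| = (S − 1)/(S + 1) = (7 − 1)/(7 + 1) = 6/8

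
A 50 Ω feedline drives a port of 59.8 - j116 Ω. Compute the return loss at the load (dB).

Γ = (9.8 − j116)/(109.8 − j116), |Γ| = 0.729
RL = −20·log₁₀|Γ| = −20·log₁₀(0.729)

RL ≈ 2.75 dB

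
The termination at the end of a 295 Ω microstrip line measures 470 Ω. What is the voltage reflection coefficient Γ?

Γ = 0.229

Γ = (Z_L − Z_0)/(Z_L + Z_0) = (470 − 295)/(470 + 295) = 175/765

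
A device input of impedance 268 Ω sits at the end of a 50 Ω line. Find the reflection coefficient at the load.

Γ = 0.686

Γ = (Z_L − Z_0)/(Z_L + Z_0) = (268 − 50)/(268 + 50) = 218/318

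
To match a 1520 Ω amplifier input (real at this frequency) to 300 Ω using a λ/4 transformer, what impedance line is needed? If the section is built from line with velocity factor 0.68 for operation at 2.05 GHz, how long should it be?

Z_qwt ≈ 675 Ω; length ≈ 2.49 cm

Z_qwt = √(Z_0·R_L) = √(300 × 1520) = √456000
λ = 0.68·c/f = 0.0995 m, so l = λ/4 = 0.0249 m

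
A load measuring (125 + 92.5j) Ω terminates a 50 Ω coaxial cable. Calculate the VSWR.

Γ = (Z_L − Z_0)/(Z_L + Z_0) = (75 + j92.5)/(175 + j92.5)
|Γ| = 119/198 = 0.602
VSWR = (1 + |Γ|)/(1 − |Γ|) = 1.6/0.398

VSWR ≈ 4.02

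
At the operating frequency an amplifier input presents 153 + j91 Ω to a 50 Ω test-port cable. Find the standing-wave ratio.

VSWR ≈ 4.23

Γ = (Z_L − Z_0)/(Z_L + Z_0) = (103 + j91)/(203 + j91)
|Γ| = 137/222 = 0.618
VSWR = (1 + |Γ|)/(1 − |Γ|) = 1.62/0.382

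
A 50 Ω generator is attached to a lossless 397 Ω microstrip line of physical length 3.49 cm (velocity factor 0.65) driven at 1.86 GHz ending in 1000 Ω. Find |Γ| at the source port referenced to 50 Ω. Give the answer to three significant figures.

λ = v/f = 0.65·c / 1.86 GHz = 0.105 m
βl = 2π·l/λ = 2π × 0.333 = 120°
tan(βl) = -1.74
Z_in = Z_0·(Z_L + jZ_0·tanβl)/(Z_0 + jZ_L·tanβl) = 199 + j182 Ω
Γ_s = (Z_in − Z_s)/(Z_in + Z_s) = (149 + j182)/(249 + j182), |Γ_s| = 0.763

|Γ| ≈ 0.763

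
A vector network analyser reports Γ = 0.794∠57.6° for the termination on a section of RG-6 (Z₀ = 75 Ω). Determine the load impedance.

Z_L ≈ 35.6 + j129 Ω

Z_L = Z_0·(1 + Γ)/(1 − Γ) = 75·(1.43 + j0.67)/(0.575 − j0.67)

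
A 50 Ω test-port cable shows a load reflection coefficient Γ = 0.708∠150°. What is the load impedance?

Z_L ≈ 9.14 + j13 Ω

Z_L = Z_0·(1 + Γ)/(1 − Γ) = 50·(0.387 + j0.354)/(1.61 − j0.354)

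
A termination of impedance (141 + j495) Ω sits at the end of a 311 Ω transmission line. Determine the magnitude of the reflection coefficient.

|Γ| ≈ 0.781

Γ = (Z_L − Z_0)/(Z_L + Z_0) = (-170 + j495)/(452 + j495)
|Γ| = 523/670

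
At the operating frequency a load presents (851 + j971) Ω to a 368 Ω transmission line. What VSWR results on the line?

Γ = (Z_L − Z_0)/(Z_L + Z_0) = (483 + j971)/(1219 + j971)
|Γ| = 1080/1560 = 0.696
VSWR = (1 + |Γ|)/(1 − |Γ|) = 1.7/0.304

VSWR ≈ 5.58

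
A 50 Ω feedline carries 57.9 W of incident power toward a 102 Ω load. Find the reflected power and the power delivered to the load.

P_reflected ≈ 6.78 W; P_delivered ≈ 51.1 W

Γ = (102 − 50)/(102 + 50) = 0.342
|Γ|² = 0.117
P_refl = |Γ|²·P_inc = 6.78 W, P_del = (1 − |Γ|²)·P_inc = 51.1 W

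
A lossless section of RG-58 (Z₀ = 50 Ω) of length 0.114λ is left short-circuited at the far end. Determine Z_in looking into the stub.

βl = 2π × 0.114 = 41°
tan(βl) = 0.871
For a short-circuited stub, Z_in = jZ_0·tan(βl)

Z_in ≈ +j43.5 Ω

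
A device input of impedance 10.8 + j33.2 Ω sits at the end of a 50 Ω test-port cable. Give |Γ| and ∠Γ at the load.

Γ ≈ 0.742 ∠ 111°

Γ = (Z_L − Z_0)/(Z_L + Z_0) = (-39.2 + j33.2)/(60.8 + j33.2)
|Γ| = 51.4/69.3 = 0.742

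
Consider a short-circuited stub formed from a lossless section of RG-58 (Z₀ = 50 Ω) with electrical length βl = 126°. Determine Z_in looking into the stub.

tan(βl) = -1.38
For a short-circuited stub, Z_in = jZ_0·tan(βl)

Z_in ≈ −j68.8 Ω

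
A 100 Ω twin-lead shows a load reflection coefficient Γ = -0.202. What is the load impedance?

Z_L ≈ 66.4 Ω

Z_L = Z_0·(1 + Γ)/(1 − Γ) = 100·(0.798)/(1.2)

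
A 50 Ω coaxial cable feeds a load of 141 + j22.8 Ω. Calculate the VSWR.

Γ = (Z_L − Z_0)/(Z_L + Z_0) = (91 + j22.8)/(191 + j22.8)
|Γ| = 93.8/192 = 0.488
VSWR = (1 + |Γ|)/(1 − |Γ|) = 1.49/0.512

VSWR ≈ 2.9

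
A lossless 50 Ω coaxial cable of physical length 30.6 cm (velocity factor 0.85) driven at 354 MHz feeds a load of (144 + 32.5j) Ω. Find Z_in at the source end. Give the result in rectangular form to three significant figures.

λ = v/f = 0.85·c / 354 MHz = 0.72 m
βl = 2π·l/λ = 2π × 0.425 = 153°
tan(βl) = tan(153°) = -0.511
Z_in = Z_0·(Z_L + jZ_0·tanβl)/(Z_0 + jZ_L·tanβl)
     = 50·(144 + j6.94)/(66.6 − j73.6)

Z_in ≈ 46.1 + j56.1 Ω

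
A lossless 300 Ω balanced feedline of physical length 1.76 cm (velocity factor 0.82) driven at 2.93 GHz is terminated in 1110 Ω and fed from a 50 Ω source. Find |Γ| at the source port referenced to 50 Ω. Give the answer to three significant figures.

λ = v/f = 0.82·c / 2.93 GHz = 0.084 m
βl = 2π·l/λ = 2π × 0.21 = 75.5°
tan(βl) = 3.86
Z_in = Z_0·(Z_L + jZ_0·tanβl)/(Z_0 + jZ_L·tanβl) = 86.1 − j71.7 Ω
Γ_s = (Z_in − Z_s)/(Z_in + Z_s) = (36.1 − j71.7)/(136 − j71.7), |Γ_s| = 0.522

|Γ| ≈ 0.522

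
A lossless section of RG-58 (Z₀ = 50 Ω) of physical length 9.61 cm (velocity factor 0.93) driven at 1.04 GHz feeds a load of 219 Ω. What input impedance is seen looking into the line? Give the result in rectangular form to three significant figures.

Z_in ≈ 18.3 + j37.1 Ω

λ = v/f = 0.93·c / 1.04 GHz = 0.268 m
βl = 2π·l/λ = 2π × 0.358 = 129°
tan(βl) = tan(129°) = -1.24
Z_in = Z_0·(Z_L + jZ_0·tanβl)/(Z_0 + jZ_L·tanβl)
     = 50·(219 − j61.8)/(50 − j271)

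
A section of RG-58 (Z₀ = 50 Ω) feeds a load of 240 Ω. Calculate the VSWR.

Γ = (240 − 50)/(240 + 50) = 0.655
VSWR = (1 + 0.655)/(1 − 0.655)

VSWR ≈ 4.8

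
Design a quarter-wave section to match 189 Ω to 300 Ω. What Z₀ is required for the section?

Z_qwt ≈ 238 Ω

Z_qwt = √(Z_0·R_L) = √(300 × 189) = √56700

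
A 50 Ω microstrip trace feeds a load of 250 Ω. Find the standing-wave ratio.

Γ = (250 − 50)/(250 + 50) = 0.667
VSWR = (1 + 0.667)/(1 − 0.667)

VSWR ≈ 5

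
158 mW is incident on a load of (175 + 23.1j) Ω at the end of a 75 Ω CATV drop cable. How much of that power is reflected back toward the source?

P_reflected ≈ 26.4 mW

|Γ| = |(100 + j23.1)/(250 + j23.1)| = 0.409
|Γ|² = 0.167
P_refl = |Γ|²·P_inc = 26.4 mW, P_del = (1 − |Γ|²)·P_inc = 132 mW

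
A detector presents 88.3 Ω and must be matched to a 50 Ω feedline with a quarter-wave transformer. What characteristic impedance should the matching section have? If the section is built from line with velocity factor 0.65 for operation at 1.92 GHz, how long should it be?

Z_qwt = √(Z_0·R_L) = √(50 × 88.3) = √4415
λ = 0.65·c/f = 0.102 m, so l = λ/4 = 0.0254 m

Z_qwt ≈ 66.4 Ω; length ≈ 2.54 cm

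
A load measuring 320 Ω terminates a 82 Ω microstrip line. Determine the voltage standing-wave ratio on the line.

Γ = (320 − 82)/(320 + 82) = 0.592
VSWR = (1 + 0.592)/(1 − 0.592)

VSWR ≈ 3.9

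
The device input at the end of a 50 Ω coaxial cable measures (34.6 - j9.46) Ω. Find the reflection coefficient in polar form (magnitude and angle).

Γ ≈ 0.212 ∠ -142°

Γ = (Z_L − Z_0)/(Z_L + Z_0) = (-15.4 − j9.46)/(84.6 − j9.46)
|Γ| = 18.1/85.1 = 0.212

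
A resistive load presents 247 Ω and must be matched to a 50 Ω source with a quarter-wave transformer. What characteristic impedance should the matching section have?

Z_qwt ≈ 111 Ω

Z_qwt = √(Z_0·R_L) = √(50 × 247) = √12350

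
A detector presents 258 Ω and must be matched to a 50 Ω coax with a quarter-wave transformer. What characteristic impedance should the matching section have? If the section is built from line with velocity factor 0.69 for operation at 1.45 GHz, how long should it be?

Z_qwt ≈ 114 Ω; length ≈ 3.57 cm

Z_qwt = √(Z_0·R_L) = √(50 × 258) = √12900
λ = 0.69·c/f = 0.143 m, so l = λ/4 = 0.0357 m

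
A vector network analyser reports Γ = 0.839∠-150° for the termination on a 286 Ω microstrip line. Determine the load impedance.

Z_L ≈ 26.8 − j76 Ω

Z_L = Z_0·(1 + Γ)/(1 − Γ) = 286·(0.273 − j0.419)/(1.73 + j0.419)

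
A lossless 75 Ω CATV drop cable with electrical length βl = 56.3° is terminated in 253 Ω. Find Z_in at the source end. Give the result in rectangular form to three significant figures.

tan(βl) = tan(56.3°) = 1.5
Z_in = Z_0·(Z_L + jZ_0·tanβl)/(Z_0 + jZ_L·tanβl)
     = 75·(253 + j112)/(75 + j379)

Z_in ≈ 30.9 − j43.9 Ω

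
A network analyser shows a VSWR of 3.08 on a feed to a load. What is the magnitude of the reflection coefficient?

|Γ| ≈ 0.51

|Γ| = (S − 1)/(S + 1) = (3.08 − 1)/(3.08 + 1) = 2.08/4.08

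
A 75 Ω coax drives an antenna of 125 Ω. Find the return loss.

RL ≈ 12 dB

Γ = (125 − 75)/(125 + 75) = 0.25
RL = −20·log₁₀|Γ| = −20·log₁₀(0.25)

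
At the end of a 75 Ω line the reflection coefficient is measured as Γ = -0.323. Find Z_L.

Z_L ≈ 38.4 Ω

Z_L = Z_0·(1 + Γ)/(1 − Γ) = 75·(0.677)/(1.32)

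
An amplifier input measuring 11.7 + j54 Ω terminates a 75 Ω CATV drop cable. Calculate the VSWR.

Γ = (Z_L − Z_0)/(Z_L + Z_0) = (-63.3 + j54)/(86.7 + j54)
|Γ| = 83.2/102 = 0.815
VSWR = (1 + |Γ|)/(1 − |Γ|) = 1.81/0.185

VSWR ≈ 9.79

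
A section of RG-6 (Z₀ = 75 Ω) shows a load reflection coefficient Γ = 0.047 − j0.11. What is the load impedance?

Z_L = Z_0·(1 + Γ)/(1 − Γ) = 75·(1.05 − j0.11)/(0.953 + j0.11)

Z_L ≈ 80.3 − j17.9 Ω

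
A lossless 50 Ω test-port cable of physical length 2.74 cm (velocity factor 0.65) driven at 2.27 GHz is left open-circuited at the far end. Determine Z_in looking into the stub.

λ = v/f = 0.65·c / 2.27 GHz = 0.0859 m
βl = 2π·l/λ = 2π × 0.319 = 115°
tan(βl) = -2.16
For an open-circuited stub, Z_in = −jZ_0·cot(βl) = −jZ_0/tan(βl)

Z_in ≈ +j23.1 Ω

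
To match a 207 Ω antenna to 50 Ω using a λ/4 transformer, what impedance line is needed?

Z_qwt = √(Z_0·R_L) = √(50 × 207) = √10350

Z_qwt ≈ 102 Ω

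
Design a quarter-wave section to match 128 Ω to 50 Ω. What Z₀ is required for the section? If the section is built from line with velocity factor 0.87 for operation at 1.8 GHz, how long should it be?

Z_qwt ≈ 80 Ω; length ≈ 3.62 cm

Z_qwt = √(Z_0·R_L) = √(50 × 128) = √6400
λ = 0.87·c/f = 0.145 m, so l = λ/4 = 0.0362 m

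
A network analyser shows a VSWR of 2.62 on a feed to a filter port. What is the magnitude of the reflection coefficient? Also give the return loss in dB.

|Γ| ≈ 0.448; return loss ≈ 6.98 dB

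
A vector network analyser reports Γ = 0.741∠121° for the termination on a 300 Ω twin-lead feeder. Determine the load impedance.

Z_L = Z_0·(1 + Γ)/(1 − Γ) = 300·(0.618 + j0.635)/(1.38 − j0.635)

Z_L ≈ 58.5 + j165 Ω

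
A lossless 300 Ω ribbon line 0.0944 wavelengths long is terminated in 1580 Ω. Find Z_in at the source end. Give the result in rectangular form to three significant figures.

Z_in ≈ 169 − j397 Ω

βl = 2π × 0.0944 = 34°
tan(βl) = tan(34°) = 0.674
Z_in = Z_0·(Z_L + jZ_0·tanβl)/(Z_0 + jZ_L·tanβl)
     = 300·(1580 + j202)/(300 + j1070)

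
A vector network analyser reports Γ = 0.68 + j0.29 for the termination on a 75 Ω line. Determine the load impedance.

Z_L ≈ 182 + j233 Ω

Z_L = Z_0·(1 + Γ)/(1 − Γ) = 75·(1.68 + j0.29)/(0.32 − j0.29)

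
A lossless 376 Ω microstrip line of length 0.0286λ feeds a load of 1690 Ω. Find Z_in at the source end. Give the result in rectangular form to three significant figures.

Z_in ≈ 1050 − j787 Ω

βl = 2π × 0.0286 = 10.3°
tan(βl) = tan(10.3°) = 0.182
Z_in = Z_0·(Z_L + jZ_0·tanβl)/(Z_0 + jZ_L·tanβl)
     = 376·(1690 + j68.3)/(376 + j307)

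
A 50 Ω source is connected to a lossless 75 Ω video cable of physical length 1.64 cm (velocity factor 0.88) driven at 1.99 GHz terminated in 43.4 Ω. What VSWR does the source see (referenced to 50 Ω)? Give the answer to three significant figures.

λ = v/f = 0.88·c / 1.99 GHz = 0.133 m
βl = 2π·l/λ = 2π × 0.124 = 44.5°
tan(βl) = 0.983
Z_in = Z_0·(Z_L + jZ_0·tanβl)/(Z_0 + jZ_L·tanβl) = 64.5 + j37 Ω
Γ_s = (Z_in − Z_s)/(Z_in + Z_s) = (14.5 + j37)/(114 + j37), |Γ_s| = 0.331
VSWR = (1 + |Γ_s|)/(1 − |Γ_s|)

VSWR ≈ 1.99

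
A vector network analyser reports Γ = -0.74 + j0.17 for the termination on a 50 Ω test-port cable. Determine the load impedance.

Z_L ≈ 6.93 + j5.56 Ω

Z_L = Z_0·(1 + Γ)/(1 − Γ) = 50·(0.26 + j0.17)/(1.74 − j0.17)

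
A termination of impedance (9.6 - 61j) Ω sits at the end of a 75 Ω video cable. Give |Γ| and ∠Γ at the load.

Γ ≈ 0.857 ∠ -101°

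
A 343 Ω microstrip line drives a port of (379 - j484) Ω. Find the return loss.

RL ≈ 5.06 dB

Γ = (36 − j484)/(722 − j484), |Γ| = 0.558
RL = −20·log₁₀|Γ| = −20·log₁₀(0.558)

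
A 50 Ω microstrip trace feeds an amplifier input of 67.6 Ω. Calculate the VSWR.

VSWR ≈ 1.35

For a purely resistive load, VSWR = R_L/Z_0 or Z_0/R_L (whichever > 1) = 67.6/50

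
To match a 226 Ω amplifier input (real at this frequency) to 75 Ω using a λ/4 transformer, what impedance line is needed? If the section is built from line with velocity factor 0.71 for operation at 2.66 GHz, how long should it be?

Z_qwt ≈ 130 Ω; length ≈ 2 cm

Z_qwt = √(Z_0·R_L) = √(75 × 226) = √16950
λ = 0.71·c/f = 0.0801 m, so l = λ/4 = 0.02 m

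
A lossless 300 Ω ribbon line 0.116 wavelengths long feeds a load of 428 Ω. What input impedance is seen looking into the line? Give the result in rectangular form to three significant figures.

Z_in ≈ 293 − j106 Ω

βl = 2π × 0.116 = 41.8°
tan(βl) = tan(41.8°) = 0.893
Z_in = Z_0·(Z_L + jZ_0·tanβl)/(Z_0 + jZ_L·tanβl)
     = 300·(428 + j268)/(300 + j382)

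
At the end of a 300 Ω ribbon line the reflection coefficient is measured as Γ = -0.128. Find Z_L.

Z_L = Z_0·(1 + Γ)/(1 − Γ) = 300·(0.872)/(1.13)

Z_L ≈ 232 Ω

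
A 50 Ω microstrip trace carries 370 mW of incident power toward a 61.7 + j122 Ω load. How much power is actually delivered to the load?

|Γ| = |(11.7 + j122)/(111.7 + j122)| = 0.741
|Γ|² = 0.549
P_refl = |Γ|²·P_inc = 203 mW, P_del = (1 − |Γ|²)·P_inc = 167 mW

P_delivered ≈ 167 mW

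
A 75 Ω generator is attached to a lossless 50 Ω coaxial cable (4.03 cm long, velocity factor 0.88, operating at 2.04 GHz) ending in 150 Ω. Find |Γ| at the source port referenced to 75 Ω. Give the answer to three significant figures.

λ = v/f = 0.88·c / 2.04 GHz = 0.129 m
βl = 2π·l/λ = 2π × 0.311 = 112°
tan(βl) = -2.46
Z_in = Z_0·(Z_L + jZ_0·tanβl)/(Z_0 + jZ_L·tanβl) = 19.1 + j17.7 Ω
Γ_s = (Z_in − Z_s)/(Z_in + Z_s) = (-55.9 + j17.7)/(94.1 + j17.7), |Γ_s| = 0.613

|Γ| ≈ 0.613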